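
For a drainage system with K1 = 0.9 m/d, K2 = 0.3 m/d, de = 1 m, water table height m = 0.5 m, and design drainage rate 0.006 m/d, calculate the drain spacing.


S^2 = 8*K2*de*m/q + 4*K1*m^2/q
S^2 = 8*0.3*1*0.5/0.006 + 4*0.9*0.5^2/0.006
S = sqrt(350.0000)

18.7083 m


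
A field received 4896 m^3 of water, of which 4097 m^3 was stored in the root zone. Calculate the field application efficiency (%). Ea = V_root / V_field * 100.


Ea = V_root / V_field * 100 = 4097 / 4896 * 100 = 83.6806%

83.6806 %


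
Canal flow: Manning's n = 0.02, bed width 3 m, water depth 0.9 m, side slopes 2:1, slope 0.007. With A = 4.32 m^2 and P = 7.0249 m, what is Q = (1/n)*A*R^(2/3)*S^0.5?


R = A/P = 4.32/7.0249 = 0.614955
Q = (1/0.02) * 4.32 * 0.614955^(2/3) * 0.007^0.5

13.0687 m^3/s


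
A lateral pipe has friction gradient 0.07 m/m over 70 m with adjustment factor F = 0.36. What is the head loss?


hf = J * L * F = 0.07 * 70 * 0.36 = 1.7640 m

1.7640 m


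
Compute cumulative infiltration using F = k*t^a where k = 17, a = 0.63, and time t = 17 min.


F = k * t^a = 17 * 17^0.63
F = 17 * 5.959129

101.3052 mm


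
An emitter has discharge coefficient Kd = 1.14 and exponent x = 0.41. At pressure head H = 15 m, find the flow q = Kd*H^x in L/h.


q = Kd * H^x = 1.14 * 15^0.41 = 1.14 * 3.035271

3.4602 L/h


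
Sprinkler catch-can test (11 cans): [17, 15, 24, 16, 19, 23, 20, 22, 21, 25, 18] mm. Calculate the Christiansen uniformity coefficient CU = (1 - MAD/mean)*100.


mean = 20.000000 mm
MAD = 2.727273 mm
CU = (1 - 2.727273/20.000000)*100

86.3636 %


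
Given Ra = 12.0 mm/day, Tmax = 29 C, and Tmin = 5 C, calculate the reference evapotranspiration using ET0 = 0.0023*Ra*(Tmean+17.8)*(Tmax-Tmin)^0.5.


Tmean = (Tmax + Tmin)/2 = (29 + 5)/2 = 17.0
ET0 = 0.0023 * 12.0 * (17.0 + 17.8) * sqrt(29 - 5)
ET0 = 0.0023 * 12.0 * 34.8 * 4.898979

4.7054 mm/day


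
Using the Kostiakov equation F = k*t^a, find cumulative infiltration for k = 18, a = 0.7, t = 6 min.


F = k * t^a = 18 * 6^0.7
F = 18 * 3.505144

63.0926 mm


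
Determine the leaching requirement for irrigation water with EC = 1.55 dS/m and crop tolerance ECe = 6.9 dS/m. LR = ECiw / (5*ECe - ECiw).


LR = ECiw / (5*ECe - ECiw)
LR = 1.55 / (5*6.9 - 1.55)
LR = 1.55 / 32.9500

0.0470


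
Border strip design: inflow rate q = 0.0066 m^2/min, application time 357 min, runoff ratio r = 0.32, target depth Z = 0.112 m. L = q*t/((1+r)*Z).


L = q*t/((1+r)*Z)
L = 0.0066*357/((1+0.32)*0.112)
L = 2.3562/0.14784

15.9375 m


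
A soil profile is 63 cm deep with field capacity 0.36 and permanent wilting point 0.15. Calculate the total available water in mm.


AWC = (FC - PWP) * d * 10
AWC = (0.36 - 0.15) * 63 * 10
AWC = 0.2100 * 63 * 10

132.3000 mm


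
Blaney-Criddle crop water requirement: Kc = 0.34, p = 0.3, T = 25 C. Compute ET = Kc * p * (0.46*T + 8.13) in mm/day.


ET = Kc * p * (0.46*T + 8.13)
ET = 0.34 * 0.3 * (0.46*25 + 8.13)
ET = 0.34 * 0.3 * 19.6300

2.0023 mm/day


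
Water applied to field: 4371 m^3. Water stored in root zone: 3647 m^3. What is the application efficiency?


Ea = V_root / V_field * 100 = 3647 / 4371 * 100 = 83.4363%

83.4363 %


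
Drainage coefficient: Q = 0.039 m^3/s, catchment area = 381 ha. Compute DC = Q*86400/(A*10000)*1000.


DC = Q * 86400 / (A * 10000) * 1000
DC = 0.039 * 86400 / (381 * 10000) * 1000
DC = 3369600.0000 / 3810000

0.8844 mm/day


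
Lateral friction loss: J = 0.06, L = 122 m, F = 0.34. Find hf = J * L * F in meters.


hf = J * L * F = 0.06 * 122 * 0.34 = 2.4888 m

2.4888 m


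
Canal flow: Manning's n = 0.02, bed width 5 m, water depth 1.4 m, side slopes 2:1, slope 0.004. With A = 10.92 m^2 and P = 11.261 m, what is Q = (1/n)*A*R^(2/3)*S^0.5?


R = A/P = 10.92/11.261 = 0.969718
Q = (1/0.02) * 10.92 * 0.969718^(2/3) * 0.004^0.5

33.8314 m^3/s


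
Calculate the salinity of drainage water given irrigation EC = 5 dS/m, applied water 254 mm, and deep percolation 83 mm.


EC_dw = EC_iw * D_iw / D_dw
EC_dw = 5 * 254 / 83
EC_dw = 1270 / 83

15.3012 dS/m


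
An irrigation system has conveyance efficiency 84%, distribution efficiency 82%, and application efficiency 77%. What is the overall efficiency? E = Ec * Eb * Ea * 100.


Ec = 0.84, Eb = 0.82, Ea = 0.77
E = 0.84 * 0.82 * 0.77 * 100 = 53.0376%

53.0376 %


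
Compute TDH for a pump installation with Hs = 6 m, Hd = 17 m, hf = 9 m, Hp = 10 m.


TDH = Hs + Hd + hf + Hp = 6 + 17 + 9 + 10 = 42

42 m


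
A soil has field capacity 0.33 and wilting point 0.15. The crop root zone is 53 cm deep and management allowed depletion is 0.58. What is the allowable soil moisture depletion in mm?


SMD = (FC - PWP) * d * MAD * 10
SMD = (0.33 - 0.15) * 53 * 0.58 * 10
SMD = 0.1800 * 53 * 0.58 * 10

55.3320 mm


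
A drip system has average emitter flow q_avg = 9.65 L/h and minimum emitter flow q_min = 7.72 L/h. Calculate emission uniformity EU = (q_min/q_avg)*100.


EU = (q_min/q_avg)*100 = (7.72/9.65)*100 = 80.0000%

80.0000 %


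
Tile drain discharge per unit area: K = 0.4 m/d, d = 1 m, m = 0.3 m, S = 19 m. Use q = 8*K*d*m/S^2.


q = 8*K*d*m/S^2
q = 8*0.4*1*0.3/19^2
q = 0.9600 / 361

0.0027 m/d


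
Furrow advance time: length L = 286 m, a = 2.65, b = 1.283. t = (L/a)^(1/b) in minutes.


t = (L/a)^(1/b)
t = (286/2.65)^(1/1.283)
t = 107.924528^(1/1.283)

38.4292 min


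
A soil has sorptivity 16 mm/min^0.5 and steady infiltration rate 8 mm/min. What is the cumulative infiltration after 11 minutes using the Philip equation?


F = S*sqrt(t) + A*t
F = 16*sqrt(11) + 8*11
F = 16*3.316625 + 88

141.0660 mm


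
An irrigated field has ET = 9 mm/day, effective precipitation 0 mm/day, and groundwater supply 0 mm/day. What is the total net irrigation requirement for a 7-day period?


Daily deficit = ET - Pe - GW = 9 - 0 - 0 = 9 mm/day
NIR = 9 * 7 = 63 mm

63.0000 mm


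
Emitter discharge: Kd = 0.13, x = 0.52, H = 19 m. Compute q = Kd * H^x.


q = Kd * H^x = 0.13 * 19^0.52 = 0.13 * 4.623298

0.6010 L/h


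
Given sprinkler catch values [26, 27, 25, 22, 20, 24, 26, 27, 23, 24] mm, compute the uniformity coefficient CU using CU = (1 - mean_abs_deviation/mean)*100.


mean = 24.400000 mm
MAD = 1.800000 mm
CU = (1 - 1.800000/24.400000)*100

92.6230 %


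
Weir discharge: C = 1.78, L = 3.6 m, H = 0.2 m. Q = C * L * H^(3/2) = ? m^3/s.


Q = C * L * H^(3/2) = 1.78 * 3.6 * 0.2^1.5 = 1.78 * 3.6 * 0.089443

0.5732 m^3/s


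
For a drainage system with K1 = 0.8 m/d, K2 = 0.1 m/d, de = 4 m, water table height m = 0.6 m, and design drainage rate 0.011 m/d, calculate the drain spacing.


S^2 = 8*K2*de*m/q + 4*K1*m^2/q
S^2 = 8*0.1*4*0.6/0.011 + 4*0.8*0.6^2/0.011
S = sqrt(279.2727)

16.7115 m


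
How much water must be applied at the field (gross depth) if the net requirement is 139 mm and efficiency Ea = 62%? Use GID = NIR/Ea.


Ea = 62% = 0.62
GID = NIR / Ea = 139 / 0.62 = 224.1935 mm

224.1935 mm


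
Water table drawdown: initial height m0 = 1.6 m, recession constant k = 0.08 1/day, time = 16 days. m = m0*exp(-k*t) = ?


m = m0 * exp(-k*t)
m = 1.6 * exp(-0.08 * 16)
m = 1.6 * exp(-1.2800)

0.4449 m


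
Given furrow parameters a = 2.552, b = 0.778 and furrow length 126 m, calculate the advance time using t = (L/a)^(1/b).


t = (L/a)^(1/b)
t = (126/2.552)^(1/0.778)
t = 49.373041^(1/0.778)

150.2181 min


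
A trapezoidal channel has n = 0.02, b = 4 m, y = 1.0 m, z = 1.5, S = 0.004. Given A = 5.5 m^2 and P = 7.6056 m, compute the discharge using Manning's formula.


R = A/P = 5.5/7.6056 = 0.723151
Q = (1/0.02) * 5.5 * 0.723151^(2/3) * 0.004^0.5

14.0125 m^3/s


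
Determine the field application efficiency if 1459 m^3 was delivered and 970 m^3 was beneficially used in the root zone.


Ea = V_root / V_field * 100 = 970 / 1459 * 100 = 66.4839%

66.4839 %


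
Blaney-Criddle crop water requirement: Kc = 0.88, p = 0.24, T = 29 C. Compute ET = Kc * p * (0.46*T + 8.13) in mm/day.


ET = Kc * p * (0.46*T + 8.13)
ET = 0.88 * 0.24 * (0.46*29 + 8.13)
ET = 0.88 * 0.24 * 21.4700

4.5345 mm/day


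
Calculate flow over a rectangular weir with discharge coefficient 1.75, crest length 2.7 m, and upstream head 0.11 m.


Q = C * L * H^(3/2) = 1.75 * 2.7 * 0.11^1.5 = 1.75 * 2.7 * 0.036483

0.1724 m^3/s


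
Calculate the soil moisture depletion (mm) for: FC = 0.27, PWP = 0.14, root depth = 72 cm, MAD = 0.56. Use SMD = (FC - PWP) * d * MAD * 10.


SMD = (FC - PWP) * d * MAD * 10
SMD = (0.27 - 0.14) * 72 * 0.56 * 10
SMD = 0.1300 * 72 * 0.56 * 10

52.4160 mm


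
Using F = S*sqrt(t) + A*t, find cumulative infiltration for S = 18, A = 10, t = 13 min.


F = S*sqrt(t) + A*t
F = 18*sqrt(13) + 10*13
F = 18*3.605551 + 130

194.8999 mm


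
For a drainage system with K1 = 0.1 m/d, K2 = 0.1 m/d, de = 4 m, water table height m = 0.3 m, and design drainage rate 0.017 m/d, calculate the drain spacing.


S^2 = 8*K2*de*m/q + 4*K1*m^2/q
S^2 = 8*0.1*4*0.3/0.017 + 4*0.1*0.3^2/0.017
S = sqrt(58.5882)

7.6543 m


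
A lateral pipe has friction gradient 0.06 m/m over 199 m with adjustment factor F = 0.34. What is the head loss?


hf = J * L * F = 0.06 * 199 * 0.34 = 4.0596 m

4.0596 m


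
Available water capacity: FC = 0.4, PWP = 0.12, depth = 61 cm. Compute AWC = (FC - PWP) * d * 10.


AWC = (FC - PWP) * d * 10
AWC = (0.4 - 0.12) * 61 * 10
AWC = 0.2800 * 61 * 10

170.8000 mm


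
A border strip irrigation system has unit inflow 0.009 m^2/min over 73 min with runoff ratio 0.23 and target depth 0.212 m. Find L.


L = q*t/((1+r)*Z)
L = 0.009*73/((1+0.23)*0.212)
L = 0.657/0.26076

2.5196 m


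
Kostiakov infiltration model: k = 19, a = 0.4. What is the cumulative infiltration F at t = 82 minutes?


F = k * t^a = 19 * 82^0.4
F = 19 * 5.828080

110.7335 mm


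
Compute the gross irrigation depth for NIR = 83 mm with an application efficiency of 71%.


Ea = 71% = 0.71
GID = NIR / Ea = 83 / 0.71 = 116.9014 mm

116.9014 mm


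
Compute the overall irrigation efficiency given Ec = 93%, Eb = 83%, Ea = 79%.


Ec = 0.93, Eb = 0.83, Ea = 0.79
E = 0.93 * 0.83 * 0.79 * 100 = 60.9801%

60.9801 %


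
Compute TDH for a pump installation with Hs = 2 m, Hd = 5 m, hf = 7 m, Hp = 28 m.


TDH = Hs + Hd + hf + Hp = 2 + 5 + 7 + 28 = 42

42 m


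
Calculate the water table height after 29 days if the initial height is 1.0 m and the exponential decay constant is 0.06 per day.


m = m0 * exp(-k*t)
m = 1.0 * exp(-0.06 * 29)
m = 1.0 * exp(-1.7400)

0.1755 m


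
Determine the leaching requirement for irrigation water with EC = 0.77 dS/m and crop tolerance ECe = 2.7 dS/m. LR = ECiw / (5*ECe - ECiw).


LR = ECiw / (5*ECe - ECiw)
LR = 0.77 / (5*2.7 - 0.77)
LR = 0.77 / 12.7300

0.0605


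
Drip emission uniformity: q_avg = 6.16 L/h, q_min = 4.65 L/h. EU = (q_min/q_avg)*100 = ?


EU = (q_min/q_avg)*100 = (4.65/6.16)*100 = 75.4870%

75.4870 %


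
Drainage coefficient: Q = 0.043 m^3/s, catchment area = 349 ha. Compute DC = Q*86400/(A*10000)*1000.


DC = Q * 86400 / (A * 10000) * 1000
DC = 0.043 * 86400 / (349 * 10000) * 1000
DC = 3715200.0000 / 3490000

1.0645 mm/day


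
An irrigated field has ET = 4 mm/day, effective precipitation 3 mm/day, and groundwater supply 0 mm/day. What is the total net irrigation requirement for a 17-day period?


Daily deficit = ET - Pe - GW = 4 - 3 - 0 = 1 mm/day
NIR = 1 * 17 = 17 mm

17.0000 mm


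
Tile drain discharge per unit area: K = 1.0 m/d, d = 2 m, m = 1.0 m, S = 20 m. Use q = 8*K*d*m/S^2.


q = 8*K*d*m/S^2
q = 8*1.0*2*1.0/20^2
q = 16.0000 / 400

0.0400 m/d


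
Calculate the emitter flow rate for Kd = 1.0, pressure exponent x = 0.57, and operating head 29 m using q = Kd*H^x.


q = Kd * H^x = 1.0 * 29^0.57 = 1.0 * 6.816585

6.8166 L/h


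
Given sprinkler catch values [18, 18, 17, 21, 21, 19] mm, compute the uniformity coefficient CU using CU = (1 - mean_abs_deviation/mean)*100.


mean = 19.000000 mm
MAD = 1.333333 mm
CU = (1 - 1.333333/19.000000)*100

92.9825 %


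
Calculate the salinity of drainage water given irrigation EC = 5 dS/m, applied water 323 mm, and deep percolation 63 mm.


EC_dw = EC_iw * D_iw / D_dw
EC_dw = 5 * 323 / 63
EC_dw = 1615 / 63

25.6349 dS/m


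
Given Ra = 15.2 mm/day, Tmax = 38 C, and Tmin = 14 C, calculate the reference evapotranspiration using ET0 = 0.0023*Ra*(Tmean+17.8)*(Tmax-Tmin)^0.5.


Tmean = (Tmax + Tmin)/2 = (38 + 14)/2 = 26.0
ET0 = 0.0023 * 15.2 * (26.0 + 17.8) * sqrt(38 - 14)
ET0 = 0.0023 * 15.2 * 43.8 * 4.898979

7.5016 mm/day


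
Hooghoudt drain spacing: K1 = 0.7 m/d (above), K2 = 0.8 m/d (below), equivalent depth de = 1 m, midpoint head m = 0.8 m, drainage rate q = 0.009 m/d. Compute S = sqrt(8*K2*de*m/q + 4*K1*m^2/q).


S^2 = 8*K2*de*m/q + 4*K1*m^2/q
S^2 = 8*0.8*1*0.8/0.009 + 4*0.7*0.8^2/0.009
S = sqrt(768.0000)

27.7128 m


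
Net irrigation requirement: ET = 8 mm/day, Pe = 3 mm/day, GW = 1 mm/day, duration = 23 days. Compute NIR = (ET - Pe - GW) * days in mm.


Daily deficit = ET - Pe - GW = 8 - 3 - 1 = 4 mm/day
NIR = 4 * 23 = 92 mm

92.0000 mm


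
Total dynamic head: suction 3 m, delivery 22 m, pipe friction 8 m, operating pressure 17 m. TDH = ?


TDH = Hs + Hd + hf + Hp = 3 + 22 + 8 + 17 = 50

50 m


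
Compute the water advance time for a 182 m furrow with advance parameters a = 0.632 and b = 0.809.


t = (L/a)^(1/b)
t = (182/0.632)^(1/0.809)
t = 287.974684^(1/0.809)

1096.4604 min


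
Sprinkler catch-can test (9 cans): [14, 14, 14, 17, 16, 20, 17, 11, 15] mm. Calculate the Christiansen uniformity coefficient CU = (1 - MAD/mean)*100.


mean = 15.333333 mm
MAD = 1.925926 mm
CU = (1 - 1.925926/15.333333)*100

87.4396 %


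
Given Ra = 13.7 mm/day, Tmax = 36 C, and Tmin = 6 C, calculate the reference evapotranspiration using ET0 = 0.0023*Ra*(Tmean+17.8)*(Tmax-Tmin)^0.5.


Tmean = (Tmax + Tmin)/2 = (36 + 6)/2 = 21.0
ET0 = 0.0023 * 13.7 * (21.0 + 17.8) * sqrt(36 - 6)
ET0 = 0.0023 * 13.7 * 38.8 * 5.477226

6.6964 mm/day


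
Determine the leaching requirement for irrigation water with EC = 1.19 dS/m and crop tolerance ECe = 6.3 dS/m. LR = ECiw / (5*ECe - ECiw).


LR = ECiw / (5*ECe - ECiw)
LR = 1.19 / (5*6.3 - 1.19)
LR = 1.19 / 30.3100

0.0393


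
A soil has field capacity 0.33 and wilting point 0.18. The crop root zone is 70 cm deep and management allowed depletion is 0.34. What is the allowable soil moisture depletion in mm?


SMD = (FC - PWP) * d * MAD * 10
SMD = (0.33 - 0.18) * 70 * 0.34 * 10
SMD = 0.1500 * 70 * 0.34 * 10

35.7000 mm


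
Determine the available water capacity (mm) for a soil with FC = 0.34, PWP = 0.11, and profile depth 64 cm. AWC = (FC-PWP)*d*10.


AWC = (FC - PWP) * d * 10
AWC = (0.34 - 0.11) * 64 * 10
AWC = 0.2300 * 64 * 10

147.2000 mm


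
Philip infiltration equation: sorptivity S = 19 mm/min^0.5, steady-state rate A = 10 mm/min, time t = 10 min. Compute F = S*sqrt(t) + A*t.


F = S*sqrt(t) + A*t
F = 19*sqrt(10) + 10*10
F = 19*3.162278 + 100

160.0833 mm


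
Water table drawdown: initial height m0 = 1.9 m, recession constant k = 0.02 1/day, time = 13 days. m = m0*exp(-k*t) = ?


m = m0 * exp(-k*t)
m = 1.9 * exp(-0.02 * 13)
m = 1.9 * exp(-0.2600)

1.4650 m


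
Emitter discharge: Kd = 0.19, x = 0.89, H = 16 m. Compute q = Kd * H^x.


q = Kd * H^x = 0.19 * 16^0.89 = 0.19 * 11.794154

2.2409 L/h


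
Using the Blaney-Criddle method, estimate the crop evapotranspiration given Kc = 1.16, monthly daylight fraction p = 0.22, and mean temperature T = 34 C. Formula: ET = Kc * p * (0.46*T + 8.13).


ET = Kc * p * (0.46*T + 8.13)
ET = 1.16 * 0.22 * (0.46*34 + 8.13)
ET = 1.16 * 0.22 * 23.7700

6.0661 mm/day


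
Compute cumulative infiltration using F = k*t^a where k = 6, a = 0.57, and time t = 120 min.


F = k * t^a = 6 * 120^0.57
F = 6 * 15.315575

91.8935 mm


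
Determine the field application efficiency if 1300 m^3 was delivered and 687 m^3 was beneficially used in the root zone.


Ea = V_root / V_field * 100 = 687 / 1300 * 100 = 52.8462%

52.8462 %


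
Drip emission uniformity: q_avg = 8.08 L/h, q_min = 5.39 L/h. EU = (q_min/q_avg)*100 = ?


EU = (q_min/q_avg)*100 = (5.39/8.08)*100 = 66.7079%

66.7079 %


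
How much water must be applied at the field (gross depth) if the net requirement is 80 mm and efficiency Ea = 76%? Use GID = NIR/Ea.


Ea = 76% = 0.76
GID = NIR / Ea = 80 / 0.76 = 105.2632 mm

105.2632 mm


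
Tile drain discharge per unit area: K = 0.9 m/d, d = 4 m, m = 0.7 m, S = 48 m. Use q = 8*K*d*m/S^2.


q = 8*K*d*m/S^2
q = 8*0.9*4*0.7/48^2
q = 20.1600 / 2304

0.0088 m/d


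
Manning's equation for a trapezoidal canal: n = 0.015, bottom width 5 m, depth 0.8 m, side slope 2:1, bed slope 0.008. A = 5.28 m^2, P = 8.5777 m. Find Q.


R = A/P = 5.28/8.5777 = 0.615550
Q = (1/0.015) * 5.28 * 0.615550^(2/3) * 0.008^0.5

22.7822 m^3/s


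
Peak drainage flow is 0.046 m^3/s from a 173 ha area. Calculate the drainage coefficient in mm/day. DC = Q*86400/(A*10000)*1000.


DC = Q * 86400 / (A * 10000) * 1000
DC = 0.046 * 86400 / (173 * 10000) * 1000
DC = 3974400.0000 / 1730000

2.2973 mm/day


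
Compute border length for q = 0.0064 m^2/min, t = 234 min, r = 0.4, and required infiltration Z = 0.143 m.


L = q*t/((1+r)*Z)
L = 0.0064*234/((1+0.4)*0.143)
L = 1.4976/0.2002

7.4805 m


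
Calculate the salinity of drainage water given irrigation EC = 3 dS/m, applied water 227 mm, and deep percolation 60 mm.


EC_dw = EC_iw * D_iw / D_dw
EC_dw = 3 * 227 / 60
EC_dw = 681 / 60

11.3500 dS/m


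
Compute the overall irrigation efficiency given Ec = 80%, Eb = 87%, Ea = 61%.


Ec = 0.8, Eb = 0.87, Ea = 0.61
E = 0.8 * 0.87 * 0.61 * 100 = 42.4560%

42.4560 %


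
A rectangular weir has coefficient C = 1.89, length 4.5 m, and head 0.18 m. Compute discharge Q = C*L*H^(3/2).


Q = C * L * H^(3/2) = 1.89 * 4.5 * 0.18^1.5 = 1.89 * 4.5 * 0.076368

0.6495 m^3/s


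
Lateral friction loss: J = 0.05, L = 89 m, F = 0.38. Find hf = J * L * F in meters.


hf = J * L * F = 0.05 * 89 * 0.38 = 1.6910 m

1.6910 m


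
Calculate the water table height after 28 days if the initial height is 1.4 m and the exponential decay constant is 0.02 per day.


m = m0 * exp(-k*t)
m = 1.4 * exp(-0.02 * 28)
m = 1.4 * exp(-0.5600)

0.7997 m


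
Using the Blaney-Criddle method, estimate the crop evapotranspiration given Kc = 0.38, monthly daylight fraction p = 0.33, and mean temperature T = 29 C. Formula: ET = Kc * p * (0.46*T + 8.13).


ET = Kc * p * (0.46*T + 8.13)
ET = 0.38 * 0.33 * (0.46*29 + 8.13)
ET = 0.38 * 0.33 * 21.4700

2.6923 mm/day


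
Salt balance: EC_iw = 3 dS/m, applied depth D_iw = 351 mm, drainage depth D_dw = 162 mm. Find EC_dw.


EC_dw = EC_iw * D_iw / D_dw
EC_dw = 3 * 351 / 162
EC_dw = 1053 / 162

6.5000 dS/m


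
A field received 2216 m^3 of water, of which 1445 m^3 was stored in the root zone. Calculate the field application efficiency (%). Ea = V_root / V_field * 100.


Ea = V_root / V_field * 100 = 1445 / 2216 * 100 = 65.2076%

65.2076 %


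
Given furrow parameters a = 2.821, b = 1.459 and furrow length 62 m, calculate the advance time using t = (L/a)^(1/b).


t = (L/a)^(1/b)
t = (62/2.821)^(1/1.459)
t = 21.978022^(1/1.459)

8.3138 min


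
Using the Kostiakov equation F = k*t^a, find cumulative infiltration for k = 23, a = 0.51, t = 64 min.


F = k * t^a = 23 * 64^0.51
F = 23 * 8.339726

191.8137 mm


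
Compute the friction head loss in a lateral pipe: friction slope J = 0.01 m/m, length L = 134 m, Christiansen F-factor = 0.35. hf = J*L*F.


hf = J * L * F = 0.01 * 134 * 0.35 = 0.4690 m

0.4690 m


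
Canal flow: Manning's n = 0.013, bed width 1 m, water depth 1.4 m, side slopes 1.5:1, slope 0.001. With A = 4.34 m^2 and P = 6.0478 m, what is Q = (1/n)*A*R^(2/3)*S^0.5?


R = A/P = 4.34/6.0478 = 0.717616
Q = (1/0.013) * 4.34 * 0.717616^(2/3) * 0.001^0.5

8.4620 m^3/s


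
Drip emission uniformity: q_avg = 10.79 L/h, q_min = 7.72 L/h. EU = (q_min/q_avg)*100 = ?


EU = (q_min/q_avg)*100 = (7.72/10.79)*100 = 71.5477%

71.5477 %


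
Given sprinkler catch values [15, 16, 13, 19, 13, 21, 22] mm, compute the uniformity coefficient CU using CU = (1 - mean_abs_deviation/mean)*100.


mean = 17.000000 mm
MAD = 3.142857 mm
CU = (1 - 3.142857/17.000000)*100

81.5126 %


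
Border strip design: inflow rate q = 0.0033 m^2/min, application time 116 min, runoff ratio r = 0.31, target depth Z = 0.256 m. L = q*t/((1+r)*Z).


L = q*t/((1+r)*Z)
L = 0.0033*116/((1+0.31)*0.256)
L = 0.3828/0.33536

1.1415 m


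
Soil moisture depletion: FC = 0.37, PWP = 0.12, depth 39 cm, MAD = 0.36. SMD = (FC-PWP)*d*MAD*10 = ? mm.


SMD = (FC - PWP) * d * MAD * 10
SMD = (0.37 - 0.12) * 39 * 0.36 * 10
SMD = 0.2500 * 39 * 0.36 * 10

35.1000 mm


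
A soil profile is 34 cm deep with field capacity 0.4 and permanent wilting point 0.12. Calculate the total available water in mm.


AWC = (FC - PWP) * d * 10
AWC = (0.4 - 0.12) * 34 * 10
AWC = 0.2800 * 34 * 10

95.2000 mm


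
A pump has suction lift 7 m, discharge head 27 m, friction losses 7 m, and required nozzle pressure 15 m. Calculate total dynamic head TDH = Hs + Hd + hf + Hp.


TDH = Hs + Hd + hf + Hp = 7 + 27 + 7 + 15 = 56

56 m


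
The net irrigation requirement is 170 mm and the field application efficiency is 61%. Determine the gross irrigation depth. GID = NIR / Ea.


Ea = 61% = 0.61
GID = NIR / Ea = 170 / 0.61 = 278.6885 mm

278.6885 mm


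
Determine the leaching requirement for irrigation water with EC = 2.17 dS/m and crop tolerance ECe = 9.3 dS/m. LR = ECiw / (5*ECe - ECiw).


LR = ECiw / (5*ECe - ECiw)
LR = 2.17 / (5*9.3 - 2.17)
LR = 2.17 / 44.3300

0.0490


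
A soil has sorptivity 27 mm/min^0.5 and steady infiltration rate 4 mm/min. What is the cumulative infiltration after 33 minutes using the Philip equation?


F = S*sqrt(t) + A*t
F = 27*sqrt(33) + 4*33
F = 27*5.744563 + 132

287.1032 mm


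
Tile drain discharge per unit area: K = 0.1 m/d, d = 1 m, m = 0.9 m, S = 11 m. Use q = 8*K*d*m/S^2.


q = 8*K*d*m/S^2
q = 8*0.1*1*0.9/11^2
q = 0.7200 / 121

0.0060 m/d


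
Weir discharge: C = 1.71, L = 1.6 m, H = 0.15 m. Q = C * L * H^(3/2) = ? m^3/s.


Q = C * L * H^(3/2) = 1.71 * 1.6 * 0.15^1.5 = 1.71 * 1.6 * 0.058095

0.1589 m^3/s


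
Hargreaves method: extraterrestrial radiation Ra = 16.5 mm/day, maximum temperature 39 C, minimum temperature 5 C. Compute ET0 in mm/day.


Tmean = (Tmax + Tmin)/2 = (39 + 5)/2 = 22.0
ET0 = 0.0023 * 16.5 * (22.0 + 17.8) * sqrt(39 - 5)
ET0 = 0.0023 * 16.5 * 39.8 * 5.830952

8.8071 mm/day


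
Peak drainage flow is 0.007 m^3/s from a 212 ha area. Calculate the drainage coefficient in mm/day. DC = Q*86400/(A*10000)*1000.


DC = Q * 86400 / (A * 10000) * 1000
DC = 0.007 * 86400 / (212 * 10000) * 1000
DC = 604800.0000 / 2120000

0.2853 mm/day


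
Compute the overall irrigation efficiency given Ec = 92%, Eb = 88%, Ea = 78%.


Ec = 0.92, Eb = 0.88, Ea = 0.78
E = 0.92 * 0.88 * 0.78 * 100 = 63.1488%

63.1488 %


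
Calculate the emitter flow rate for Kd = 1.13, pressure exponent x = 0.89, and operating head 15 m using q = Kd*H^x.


q = Kd * H^x = 1.13 * 15^0.89 = 1.13 * 11.135795

12.5834 L/h


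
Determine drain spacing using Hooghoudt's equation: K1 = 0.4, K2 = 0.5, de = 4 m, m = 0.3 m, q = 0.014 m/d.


S^2 = 8*K2*de*m/q + 4*K1*m^2/q
S^2 = 8*0.5*4*0.3/0.014 + 4*0.4*0.3^2/0.014
S = sqrt(353.1429)

18.7921 m


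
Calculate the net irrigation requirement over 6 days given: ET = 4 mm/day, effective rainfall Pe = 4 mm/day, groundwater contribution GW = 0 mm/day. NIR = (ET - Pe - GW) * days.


Daily deficit = ET - Pe - GW = 4 - 4 - 0 = 0 mm/day
NIR = 0 * 6 = 0 mm

0 mm


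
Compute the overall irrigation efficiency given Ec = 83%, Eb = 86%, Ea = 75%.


Ec = 0.83, Eb = 0.86, Ea = 0.75
E = 0.83 * 0.86 * 0.75 * 100 = 53.5350%

53.5350 %


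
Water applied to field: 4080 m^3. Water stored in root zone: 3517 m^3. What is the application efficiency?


Ea = V_root / V_field * 100 = 3517 / 4080 * 100 = 86.2010%

86.2010 %


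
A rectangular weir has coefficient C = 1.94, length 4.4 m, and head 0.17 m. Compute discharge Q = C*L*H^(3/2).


Q = C * L * H^(3/2) = 1.94 * 4.4 * 0.17^1.5 = 1.94 * 4.4 * 0.070093

0.5983 m^3/s


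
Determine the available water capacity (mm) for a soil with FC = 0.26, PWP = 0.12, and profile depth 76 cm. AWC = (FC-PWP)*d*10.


AWC = (FC - PWP) * d * 10
AWC = (0.26 - 0.12) * 76 * 10
AWC = 0.1400 * 76 * 10

106.4000 mm


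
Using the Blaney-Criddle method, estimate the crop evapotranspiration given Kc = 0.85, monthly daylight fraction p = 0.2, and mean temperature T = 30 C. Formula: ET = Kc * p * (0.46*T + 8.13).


ET = Kc * p * (0.46*T + 8.13)
ET = 0.85 * 0.2 * (0.46*30 + 8.13)
ET = 0.85 * 0.2 * 21.9300

3.7281 mm/day


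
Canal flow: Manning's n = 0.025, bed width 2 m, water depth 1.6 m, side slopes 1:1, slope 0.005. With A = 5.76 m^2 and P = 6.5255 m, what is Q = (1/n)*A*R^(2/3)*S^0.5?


R = A/P = 5.76/6.5255 = 0.882691
Q = (1/0.025) * 5.76 * 0.882691^(2/3) * 0.005^0.5

14.9913 m^3/s


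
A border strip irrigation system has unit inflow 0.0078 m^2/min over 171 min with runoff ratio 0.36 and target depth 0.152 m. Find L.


L = q*t/((1+r)*Z)
L = 0.0078*171/((1+0.36)*0.152)
L = 1.3338/0.20672

6.4522 m


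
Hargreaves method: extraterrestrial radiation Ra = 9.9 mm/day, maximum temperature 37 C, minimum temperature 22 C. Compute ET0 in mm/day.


Tmean = (Tmax + Tmin)/2 = (37 + 22)/2 = 29.5
ET0 = 0.0023 * 9.9 * (29.5 + 17.8) * sqrt(37 - 22)
ET0 = 0.0023 * 9.9 * 47.3 * 3.872983

4.1713 mm/day


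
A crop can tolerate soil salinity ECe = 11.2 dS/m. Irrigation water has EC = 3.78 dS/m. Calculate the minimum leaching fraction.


LR = ECiw / (5*ECe - ECiw)
LR = 3.78 / (5*11.2 - 3.78)
LR = 3.78 / 52.2200

0.0724


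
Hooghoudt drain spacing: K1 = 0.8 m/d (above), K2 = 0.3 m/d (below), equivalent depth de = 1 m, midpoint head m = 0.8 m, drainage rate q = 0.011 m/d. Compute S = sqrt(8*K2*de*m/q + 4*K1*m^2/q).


S^2 = 8*K2*de*m/q + 4*K1*m^2/q
S^2 = 8*0.3*1*0.8/0.011 + 4*0.8*0.8^2/0.011
S = sqrt(360.7273)

18.9928 m


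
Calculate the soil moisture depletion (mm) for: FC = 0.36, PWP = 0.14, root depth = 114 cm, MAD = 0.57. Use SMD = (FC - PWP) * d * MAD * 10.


SMD = (FC - PWP) * d * MAD * 10
SMD = (0.36 - 0.14) * 114 * 0.57 * 10
SMD = 0.2200 * 114 * 0.57 * 10

142.9560 mm


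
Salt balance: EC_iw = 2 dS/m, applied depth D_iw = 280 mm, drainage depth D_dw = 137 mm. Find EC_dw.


EC_dw = EC_iw * D_iw / D_dw
EC_dw = 2 * 280 / 137
EC_dw = 560 / 137

4.0876 dS/m


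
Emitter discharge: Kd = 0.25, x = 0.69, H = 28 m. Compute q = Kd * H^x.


q = Kd * H^x = 0.25 * 28^0.69 = 0.25 * 9.966417

2.4916 L/h


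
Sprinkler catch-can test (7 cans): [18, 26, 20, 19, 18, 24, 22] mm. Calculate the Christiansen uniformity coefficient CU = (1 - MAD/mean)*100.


mean = 21.000000 mm
MAD = 2.571429 mm
CU = (1 - 2.571429/21.000000)*100

87.7551 %


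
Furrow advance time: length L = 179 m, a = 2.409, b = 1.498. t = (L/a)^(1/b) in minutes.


t = (L/a)^(1/b)
t = (179/2.409)^(1/1.498)
t = 74.304691^(1/1.498)

17.7423 min


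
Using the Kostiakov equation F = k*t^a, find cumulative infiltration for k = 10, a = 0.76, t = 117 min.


F = k * t^a = 10 * 117^0.76
F = 10 * 37.309657

373.0966 mm


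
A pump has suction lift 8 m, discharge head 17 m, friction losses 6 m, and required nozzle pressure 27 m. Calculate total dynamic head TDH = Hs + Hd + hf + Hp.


TDH = Hs + Hd + hf + Hp = 8 + 17 + 6 + 27 = 58

58 m


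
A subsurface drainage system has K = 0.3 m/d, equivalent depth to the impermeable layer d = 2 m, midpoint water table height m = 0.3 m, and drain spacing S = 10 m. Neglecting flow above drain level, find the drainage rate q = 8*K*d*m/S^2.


q = 8*K*d*m/S^2
q = 8*0.3*2*0.3/10^2
q = 1.4400 / 100

0.0144 m/d


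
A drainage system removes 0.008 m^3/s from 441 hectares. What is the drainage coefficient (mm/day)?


DC = Q * 86400 / (A * 10000) * 1000
DC = 0.008 * 86400 / (441 * 10000) * 1000
DC = 691200.0000 / 4410000

0.1567 mm/day


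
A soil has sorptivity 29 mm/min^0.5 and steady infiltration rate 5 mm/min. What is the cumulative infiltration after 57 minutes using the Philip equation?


F = S*sqrt(t) + A*t
F = 29*sqrt(57) + 5*57
F = 29*7.549834 + 285

503.9452 mm


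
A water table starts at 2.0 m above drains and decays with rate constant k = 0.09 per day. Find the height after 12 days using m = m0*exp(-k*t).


m = m0 * exp(-k*t)
m = 2.0 * exp(-0.09 * 12)
m = 2.0 * exp(-1.0800)

0.6792 m


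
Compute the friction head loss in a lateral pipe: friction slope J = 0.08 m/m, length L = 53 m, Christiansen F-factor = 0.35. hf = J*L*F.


hf = J * L * F = 0.08 * 53 * 0.35 = 1.4840 m

1.4840 m


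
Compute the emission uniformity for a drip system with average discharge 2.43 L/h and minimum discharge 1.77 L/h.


EU = (q_min/q_avg)*100 = (1.77/2.43)*100 = 72.8395%

72.8395 %


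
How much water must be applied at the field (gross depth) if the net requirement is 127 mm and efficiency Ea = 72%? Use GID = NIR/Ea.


Ea = 72% = 0.72
GID = NIR / Ea = 127 / 0.72 = 176.3889 mm

176.3889 mm


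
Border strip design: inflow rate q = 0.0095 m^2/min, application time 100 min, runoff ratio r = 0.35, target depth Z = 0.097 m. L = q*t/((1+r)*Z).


L = q*t/((1+r)*Z)
L = 0.0095*100/((1+0.35)*0.097)
L = 0.95/0.13095

7.2547 m


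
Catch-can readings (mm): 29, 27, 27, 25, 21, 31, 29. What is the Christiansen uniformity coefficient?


mean = 27.000000 mm
MAD = 2.285714 mm
CU = (1 - 2.285714/27.000000)*100

91.5344 %


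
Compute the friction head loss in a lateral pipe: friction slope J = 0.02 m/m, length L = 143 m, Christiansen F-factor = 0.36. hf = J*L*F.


hf = J * L * F = 0.02 * 143 * 0.36 = 1.0296 m

1.0296 m


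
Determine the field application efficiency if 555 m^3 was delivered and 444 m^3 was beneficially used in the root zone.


Ea = V_root / V_field * 100 = 444 / 555 * 100 = 80.0000%

80.0000 %


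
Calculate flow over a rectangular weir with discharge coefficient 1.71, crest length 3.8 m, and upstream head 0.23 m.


Q = C * L * H^(3/2) = 1.71 * 3.8 * 0.23^1.5 = 1.71 * 3.8 * 0.110304

0.7168 m^3/s


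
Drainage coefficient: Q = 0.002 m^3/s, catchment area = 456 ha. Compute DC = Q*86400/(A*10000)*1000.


DC = Q * 86400 / (A * 10000) * 1000
DC = 0.002 * 86400 / (456 * 10000) * 1000
DC = 172800.0000 / 4560000

0.0379 mm/day


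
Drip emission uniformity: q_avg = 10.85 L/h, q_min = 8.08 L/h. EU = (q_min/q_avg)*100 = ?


EU = (q_min/q_avg)*100 = (8.08/10.85)*100 = 74.4700%

74.4700 %


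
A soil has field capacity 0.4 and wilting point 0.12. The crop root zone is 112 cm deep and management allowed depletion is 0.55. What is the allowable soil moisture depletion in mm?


SMD = (FC - PWP) * d * MAD * 10
SMD = (0.4 - 0.12) * 112 * 0.55 * 10
SMD = 0.2800 * 112 * 0.55 * 10

172.4800 mm


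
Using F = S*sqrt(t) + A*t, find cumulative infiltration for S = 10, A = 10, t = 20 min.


F = S*sqrt(t) + A*t
F = 10*sqrt(20) + 10*20
F = 10*4.472136 + 200

244.7214 mm


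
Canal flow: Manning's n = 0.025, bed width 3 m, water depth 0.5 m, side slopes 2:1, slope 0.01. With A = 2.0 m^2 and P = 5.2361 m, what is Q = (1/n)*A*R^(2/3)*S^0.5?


R = A/P = 2.0/5.2361 = 0.381964
Q = (1/0.025) * 2.0 * 0.381964^(2/3) * 0.01^0.5

4.2115 m^3/s


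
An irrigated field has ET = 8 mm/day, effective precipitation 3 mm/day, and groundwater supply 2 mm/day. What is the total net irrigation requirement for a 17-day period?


Daily deficit = ET - Pe - GW = 8 - 3 - 2 = 3 mm/day
NIR = 3 * 17 = 51 mm

51.0000 mm


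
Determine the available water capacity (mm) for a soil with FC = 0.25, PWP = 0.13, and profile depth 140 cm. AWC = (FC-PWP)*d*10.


AWC = (FC - PWP) * d * 10
AWC = (0.25 - 0.13) * 140 * 10
AWC = 0.1200 * 140 * 10

168.0000 mm


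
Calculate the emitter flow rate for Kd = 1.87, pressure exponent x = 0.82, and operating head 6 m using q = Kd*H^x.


q = Kd * H^x = 1.87 * 6^0.82 = 1.87 * 4.345943

8.1269 L/h


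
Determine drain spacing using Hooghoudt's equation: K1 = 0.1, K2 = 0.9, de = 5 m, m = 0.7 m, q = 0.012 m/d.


S^2 = 8*K2*de*m/q + 4*K1*m^2/q
S^2 = 8*0.9*5*0.7/0.012 + 4*0.1*0.7^2/0.012
S = sqrt(2116.3333)

46.0036 m


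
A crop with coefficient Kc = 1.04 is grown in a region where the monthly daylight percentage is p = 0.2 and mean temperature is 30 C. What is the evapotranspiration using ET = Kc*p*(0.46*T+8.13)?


ET = Kc * p * (0.46*T + 8.13)
ET = 1.04 * 0.2 * (0.46*30 + 8.13)
ET = 1.04 * 0.2 * 21.9300

4.5614 mm/day


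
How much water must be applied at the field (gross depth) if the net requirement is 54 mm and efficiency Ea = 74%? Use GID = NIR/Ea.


Ea = 74% = 0.74
GID = NIR / Ea = 54 / 0.74 = 72.9730 mm

72.9730 mm


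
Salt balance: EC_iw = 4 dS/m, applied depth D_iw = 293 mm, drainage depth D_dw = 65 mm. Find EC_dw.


EC_dw = EC_iw * D_iw / D_dw
EC_dw = 4 * 293 / 65
EC_dw = 1172 / 65

18.0308 dS/m


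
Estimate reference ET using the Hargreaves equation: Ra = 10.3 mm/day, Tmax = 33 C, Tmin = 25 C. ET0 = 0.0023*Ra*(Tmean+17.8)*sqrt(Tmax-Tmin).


Tmean = (Tmax + Tmin)/2 = (33 + 25)/2 = 29.0
ET0 = 0.0023 * 10.3 * (29.0 + 17.8) * sqrt(33 - 25)
ET0 = 0.0023 * 10.3 * 46.8 * 2.828427

3.1359 mm/day


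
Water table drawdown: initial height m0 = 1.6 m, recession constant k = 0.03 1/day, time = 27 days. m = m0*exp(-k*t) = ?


m = m0 * exp(-k*t)
m = 1.6 * exp(-0.03 * 27)
m = 1.6 * exp(-0.8100)

0.7118 m


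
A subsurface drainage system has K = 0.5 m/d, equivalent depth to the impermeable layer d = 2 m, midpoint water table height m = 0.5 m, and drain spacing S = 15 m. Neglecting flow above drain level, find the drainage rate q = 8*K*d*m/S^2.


q = 8*K*d*m/S^2
q = 8*0.5*2*0.5/15^2
q = 4.0000 / 225

0.0178 m/d


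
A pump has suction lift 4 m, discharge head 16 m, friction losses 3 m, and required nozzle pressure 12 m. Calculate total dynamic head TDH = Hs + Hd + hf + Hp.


TDH = Hs + Hd + hf + Hp = 4 + 16 + 3 + 12 = 35

35 m


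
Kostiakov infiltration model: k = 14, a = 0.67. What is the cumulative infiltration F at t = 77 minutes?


F = k * t^a = 14 * 77^0.67
F = 14 * 18.363218

257.0851 mm


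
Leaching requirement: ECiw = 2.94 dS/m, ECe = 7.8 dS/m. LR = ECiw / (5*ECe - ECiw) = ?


LR = ECiw / (5*ECe - ECiw)
LR = 2.94 / (5*7.8 - 2.94)
LR = 2.94 / 36.0600

0.0815


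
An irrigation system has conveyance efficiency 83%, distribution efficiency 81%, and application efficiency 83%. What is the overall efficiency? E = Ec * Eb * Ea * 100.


Ec = 0.83, Eb = 0.81, Ea = 0.83
E = 0.83 * 0.81 * 0.83 * 100 = 55.8009%

55.8009 %


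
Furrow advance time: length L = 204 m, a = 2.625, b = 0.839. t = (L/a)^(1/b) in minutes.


t = (L/a)^(1/b)
t = (204/2.625)^(1/0.839)
t = 77.714286^(1/0.839)

179.1755 min


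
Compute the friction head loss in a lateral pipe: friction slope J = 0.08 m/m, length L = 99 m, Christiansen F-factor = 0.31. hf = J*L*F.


hf = J * L * F = 0.08 * 99 * 0.31 = 2.4552 m

2.4552 m


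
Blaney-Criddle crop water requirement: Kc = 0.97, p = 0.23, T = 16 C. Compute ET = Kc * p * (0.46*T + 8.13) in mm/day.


ET = Kc * p * (0.46*T + 8.13)
ET = 0.97 * 0.23 * (0.46*16 + 8.13)
ET = 0.97 * 0.23 * 15.4900

3.4558 mm/day


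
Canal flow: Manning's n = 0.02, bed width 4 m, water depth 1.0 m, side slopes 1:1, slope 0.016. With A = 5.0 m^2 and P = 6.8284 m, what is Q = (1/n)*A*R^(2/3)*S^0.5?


R = A/P = 5.0/6.8284 = 0.732236
Q = (1/0.02) * 5.0 * 0.732236^(2/3) * 0.016^0.5

25.6902 m^3/s


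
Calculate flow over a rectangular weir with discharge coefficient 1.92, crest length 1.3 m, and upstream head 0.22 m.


Q = C * L * H^(3/2) = 1.92 * 1.3 * 0.22^1.5 = 1.92 * 1.3 * 0.103189

0.2576 m^3/s


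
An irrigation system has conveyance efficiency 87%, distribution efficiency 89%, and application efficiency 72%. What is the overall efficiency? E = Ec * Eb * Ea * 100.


Ec = 0.87, Eb = 0.89, Ea = 0.72
E = 0.87 * 0.89 * 0.72 * 100 = 55.7496%

55.7496 %


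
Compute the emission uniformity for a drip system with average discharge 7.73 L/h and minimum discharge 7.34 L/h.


EU = (q_min/q_avg)*100 = (7.34/7.73)*100 = 94.9547%

94.9547 %


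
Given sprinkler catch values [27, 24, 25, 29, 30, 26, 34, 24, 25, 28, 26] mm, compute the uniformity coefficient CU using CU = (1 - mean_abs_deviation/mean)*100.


mean = 27.090909 mm
MAD = 2.297521 mm
CU = (1 - 2.297521/27.090909)*100

91.5192 %


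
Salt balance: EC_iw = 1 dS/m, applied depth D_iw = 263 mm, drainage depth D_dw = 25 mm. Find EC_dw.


EC_dw = EC_iw * D_iw / D_dw
EC_dw = 1 * 263 / 25
EC_dw = 263 / 25

10.5200 dS/m


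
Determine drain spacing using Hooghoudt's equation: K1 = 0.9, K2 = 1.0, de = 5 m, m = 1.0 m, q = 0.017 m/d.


S^2 = 8*K2*de*m/q + 4*K1*m^2/q
S^2 = 8*1.0*5*1.0/0.017 + 4*0.9*1.0^2/0.017
S = sqrt(2564.7059)

50.6429 m


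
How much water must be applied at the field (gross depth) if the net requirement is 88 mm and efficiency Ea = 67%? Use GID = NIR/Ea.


Ea = 67% = 0.67
GID = NIR / Ea = 88 / 0.67 = 131.3433 mm

131.3433 mm


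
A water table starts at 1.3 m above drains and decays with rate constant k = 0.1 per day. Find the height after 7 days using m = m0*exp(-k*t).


m = m0 * exp(-k*t)
m = 1.3 * exp(-0.1 * 7)
m = 1.3 * exp(-0.7000)

0.6456 m


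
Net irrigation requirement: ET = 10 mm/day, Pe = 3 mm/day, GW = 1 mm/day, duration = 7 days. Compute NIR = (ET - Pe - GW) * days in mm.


Daily deficit = ET - Pe - GW = 10 - 3 - 1 = 6 mm/day
NIR = 6 * 7 = 42 mm

42.0000 mm


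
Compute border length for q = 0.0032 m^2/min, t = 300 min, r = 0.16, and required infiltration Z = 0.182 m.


L = q*t/((1+r)*Z)
L = 0.0032*300/((1+0.16)*0.182)
L = 0.96/0.21112

4.5472 m


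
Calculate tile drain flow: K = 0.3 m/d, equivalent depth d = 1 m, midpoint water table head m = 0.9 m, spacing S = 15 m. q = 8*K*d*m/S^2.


q = 8*K*d*m/S^2
q = 8*0.3*1*0.9/15^2
q = 2.1600 / 225

0.0096 m/d


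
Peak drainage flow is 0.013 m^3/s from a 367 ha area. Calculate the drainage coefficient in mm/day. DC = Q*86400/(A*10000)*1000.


DC = Q * 86400 / (A * 10000) * 1000
DC = 0.013 * 86400 / (367 * 10000) * 1000
DC = 1123200.0000 / 3670000

0.3060 mm/day


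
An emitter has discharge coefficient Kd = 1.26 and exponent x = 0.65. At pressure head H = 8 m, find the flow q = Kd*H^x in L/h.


q = Kd * H^x = 1.26 * 8^0.65 = 1.26 * 3.863745

4.8683 L/h


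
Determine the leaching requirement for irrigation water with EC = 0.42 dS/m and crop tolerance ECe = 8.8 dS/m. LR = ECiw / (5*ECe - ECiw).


LR = ECiw / (5*ECe - ECiw)
LR = 0.42 / (5*8.8 - 0.42)
LR = 0.42 / 43.5800

0.0096


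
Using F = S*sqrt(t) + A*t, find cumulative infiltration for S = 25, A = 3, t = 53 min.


F = S*sqrt(t) + A*t
F = 25*sqrt(53) + 3*53
F = 25*7.280110 + 159

341.0027 mm


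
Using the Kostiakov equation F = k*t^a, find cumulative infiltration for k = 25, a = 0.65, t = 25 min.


F = k * t^a = 25 * 25^0.65
F = 25 * 8.103283

202.5821 mm


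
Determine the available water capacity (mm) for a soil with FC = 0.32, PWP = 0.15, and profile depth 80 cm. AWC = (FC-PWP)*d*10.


AWC = (FC - PWP) * d * 10
AWC = (0.32 - 0.15) * 80 * 10
AWC = 0.1700 * 80 * 10

136.0000 mm


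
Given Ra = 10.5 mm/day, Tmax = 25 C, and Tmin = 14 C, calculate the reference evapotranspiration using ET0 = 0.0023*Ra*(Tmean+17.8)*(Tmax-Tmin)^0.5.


Tmean = (Tmax + Tmin)/2 = (25 + 14)/2 = 19.5
ET0 = 0.0023 * 10.5 * (19.5 + 17.8) * sqrt(25 - 14)
ET0 = 0.0023 * 10.5 * 37.3 * 3.316625

2.9876 mm/day
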